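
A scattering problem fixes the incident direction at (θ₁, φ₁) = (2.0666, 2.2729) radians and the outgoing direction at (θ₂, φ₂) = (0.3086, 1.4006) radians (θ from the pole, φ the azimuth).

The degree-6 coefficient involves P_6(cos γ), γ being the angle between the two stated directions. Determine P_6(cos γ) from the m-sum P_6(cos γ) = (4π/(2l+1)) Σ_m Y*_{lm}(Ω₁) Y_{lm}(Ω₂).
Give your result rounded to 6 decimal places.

Term-by-term m-sum for l=6 (normalisation 4π/13 = 0.966644):
  term(m=-6) = (0.000042, -0.000074)   from Y*(Ω₁)=(0.107209, 0.196353), Y(Ω₂)=(-0.000198, -0.000323)
  term(m=-5) = (0.000594, 0.001622)   from Y*(Ω₁)=(-0.151153, 0.390953), Y(Ω₂)=(0.003099, -0.002717)
  term(m=-4) = (-0.008159, -0.002956)   from Y*(Ω₁)=(-0.300623, 0.104039), Y(Ω₂)=(0.021199, 0.017171)
  term(m=-3) = (-0.011315, 0.006549)   from Y*(Ω₁)=(0.092567, 0.054925), Y(Ω₂)=(-0.059359, 0.105973)
  term(m=-2) = (0.021469, -0.122279)   from Y*(Ω₁)=(0.057807, 0.343790), Y(Ω₂)=(-0.335687, -0.118893)
  term(m=-1) = (0.006517, 0.007761)   from Y*(Ω₁)=(-0.011070, 0.013086), Y(Ω₂)=(0.100151, -0.582753)
  term(m=+0) = (0.075864, 0.000000)   from Y*(Ω₁)=(0.337353, -0.000000), Y(Ω₂)=(0.224880, 0.000000)
  term(m=+1) = (0.006517, -0.007761)   from Y*(Ω₁)=(0.011070, 0.013086), Y(Ω₂)=(-0.100151, -0.582753)
  term(m=+2) = (0.021469, 0.122279)   from Y*(Ω₁)=(0.057807, -0.343790), Y(Ω₂)=(-0.335687, 0.118893)
  term(m=+3) = (-0.011315, -0.006549)   from Y*(Ω₁)=(-0.092567, 0.054925), Y(Ω₂)=(0.059359, 0.105973)
  term(m=+4) = (-0.008159, 0.002956)   from Y*(Ω₁)=(-0.300623, -0.104039), Y(Ω₂)=(0.021199, -0.017171)
  term(m=+5) = (0.000594, -0.001622)   from Y*(Ω₁)=(0.151153, 0.390953), Y(Ω₂)=(-0.003099, -0.002717)
  term(m=+6) = (0.000042, 0.000074)   from Y*(Ω₁)=(0.107209, -0.196353), Y(Ω₂)=(-0.000198, 0.000323)
Σ over m = (0.094160, 0.000000); ×(4π/13) → (0.091019, 0.000000). Real part: 0.091019

0.091019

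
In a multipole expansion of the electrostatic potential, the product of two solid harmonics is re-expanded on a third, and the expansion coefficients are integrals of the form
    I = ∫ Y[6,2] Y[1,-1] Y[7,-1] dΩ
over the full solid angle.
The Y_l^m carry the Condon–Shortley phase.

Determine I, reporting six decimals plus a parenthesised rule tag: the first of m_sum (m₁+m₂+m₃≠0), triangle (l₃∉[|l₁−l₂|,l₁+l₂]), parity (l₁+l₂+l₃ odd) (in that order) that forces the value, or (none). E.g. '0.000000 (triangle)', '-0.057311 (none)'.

m-sum 0 ✓  L=14 even ✓  5≤7≤7 ✓
Π(2lᵢ+1) = 13×3×15 = 585
triangle coeff Δ(6,1,7) = 1/1365
Σ_t [0,0]: t=0:+1/518400 = 1/518400
(3j)²=7/195 [(6 1 7; 0 0 0)], sign=-1
Σ_t [0,0]: t=0:+1/1935360 = 1/1935360
(3j)²=1/91 [(6 1 7; 2 -1 -1)], sign=+1
⇒ 4πI² = 3/13
I = (-1)√(3/13/(4π)) = -0.13551395
No selection rule forces the value: the integral is nonzero (none).

-0.135514 (none)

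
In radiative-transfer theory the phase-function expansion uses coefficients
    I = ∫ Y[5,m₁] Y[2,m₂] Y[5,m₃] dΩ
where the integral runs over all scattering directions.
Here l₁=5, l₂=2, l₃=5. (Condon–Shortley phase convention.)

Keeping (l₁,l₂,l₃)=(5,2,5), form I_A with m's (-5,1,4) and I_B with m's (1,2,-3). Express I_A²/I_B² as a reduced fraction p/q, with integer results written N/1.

Same 5,2,5: normalisation and zero-m 3j drop out of the ratio.
A: Δ: 2! 8! 2! / 13! → 1/38610; sum: t=2:+1/80640 = 1/80640; 3j²(5 2 5; -5 1 4) = Δ·Π!·Σ² = 9/286  (sign -1)
B: Δ: 2! 8! 2! / 13! → 1/38610; sum: t=2:+1/5760 = 1/5760; 3j²(5 2 5; 1 2 -3) = Δ·Π!·Σ² = 56/2145  (sign +1)
I_A²/I_B² = (9/286)/(56/2145) = 135/112

135/112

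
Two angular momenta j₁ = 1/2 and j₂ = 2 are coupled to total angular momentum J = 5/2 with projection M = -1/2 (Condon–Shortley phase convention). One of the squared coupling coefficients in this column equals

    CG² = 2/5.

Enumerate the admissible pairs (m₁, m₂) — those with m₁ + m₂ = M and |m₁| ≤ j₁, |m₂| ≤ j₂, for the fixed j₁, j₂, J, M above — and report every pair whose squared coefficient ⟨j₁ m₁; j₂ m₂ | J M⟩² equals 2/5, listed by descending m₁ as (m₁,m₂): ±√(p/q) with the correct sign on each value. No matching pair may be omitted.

Admissible pairs with m₁+m₂ = M = -1/2: (-1/2,0), (1/2,-1)
  (m₁,m₂)=(1/2,-1): CG² = 2/5, CG = +√(2/5)   ← matches the target
  (m₁,m₂)=(-1/2,0): CG² = 3/5, CG = +√(3/5)
Pairs with CG² = 2/5: (1/2,-1): +√(2/5)

(1/2,-1): +√(2/5)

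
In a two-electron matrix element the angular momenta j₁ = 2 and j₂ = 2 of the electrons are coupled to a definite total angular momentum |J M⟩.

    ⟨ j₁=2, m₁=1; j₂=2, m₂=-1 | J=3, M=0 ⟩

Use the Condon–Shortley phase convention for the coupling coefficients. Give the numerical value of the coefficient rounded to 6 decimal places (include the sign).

+0.632456  (= +√(2/5))

triangle: 1!×3!×3!/8! = 36/40320
(j±m)!: 3!×1!×1!×3!×3!×3! = 1296
prefactor² = (2J+1)×Δ×N² = 81/10
  k=0: +1/(0!×1!×1!×1!×2!×2!) = 1/4
  k=1: −1/(1!×0!×0!×0!×3!×3!) = -1/36
Σ = 2/9  ⇒  CG² = 81/10×(2/9)² = 2/5
CG = +√(2/5) = +0.632456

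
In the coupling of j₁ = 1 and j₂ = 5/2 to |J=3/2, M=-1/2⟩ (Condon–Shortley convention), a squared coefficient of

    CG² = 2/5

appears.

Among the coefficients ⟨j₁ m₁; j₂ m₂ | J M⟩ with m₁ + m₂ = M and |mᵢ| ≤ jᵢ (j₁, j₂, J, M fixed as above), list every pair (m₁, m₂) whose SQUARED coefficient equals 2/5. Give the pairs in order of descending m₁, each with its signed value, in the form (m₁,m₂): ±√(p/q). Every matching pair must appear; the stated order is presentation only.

(1,-3/2): +√(2/5); (0,-1/2): −√(2/5)

Admissible pairs with m₁+m₂ = M = -1/2: (-1,1/2), (0,-1/2), (1,-3/2)
  (m₁,m₂)=(1,-3/2): CG² = 2/5, CG = +√(2/5)   ← matches the target
  (m₁,m₂)=(0,-1/2): CG² = 2/5, CG = −√(2/5)   ← matches the target
  (m₁,m₂)=(-1,1/2): CG² = 1/5, CG = +√(1/5)
Pairs with CG² = 2/5: (1,-3/2): +√(2/5); (0,-1/2): −√(2/5)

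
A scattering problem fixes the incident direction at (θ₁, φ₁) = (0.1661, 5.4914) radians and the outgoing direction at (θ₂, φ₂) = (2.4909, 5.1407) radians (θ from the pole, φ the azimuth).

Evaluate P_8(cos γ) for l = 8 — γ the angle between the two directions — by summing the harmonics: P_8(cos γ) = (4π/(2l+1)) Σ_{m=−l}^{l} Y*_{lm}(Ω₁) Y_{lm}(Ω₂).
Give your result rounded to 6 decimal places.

0.314168

Expand P_8 via completeness: Σ_{m} conj(Y_{8,m}) at Ω₁ times Y_{8,m} at Ω₂ —
  term(m=-8) = -0.000000+0.000000i   from Y*(Ω₁)=+0.000000-0.000000i, Y(Ω₂)=-0.008966+0.002626i
  term(m=-7) = +0.000000-0.000000i   from Y*(Ω₁)=+0.000005+0.000005i, Y(Ω₂)=+0.007015-0.048581i
  term(m=-6) = -0.000008+0.000014i   from Y*(Ω₁)=+0.000004+0.000104i, Y(Ω₂)=+0.132856+0.085481i
  term(m=-5) = +0.000072-0.000387i   from Y*(Ω₁)=-0.000786+0.000838i, Y(Ω₂)=-0.288427+0.185181i
  term(m=-4) = +0.000759+0.004473i   from Y*(Ω₁)=-0.009402+0.000240i, Y(Ω₂)=-0.068481-0.477487i
  term(m=-3) = -0.009454-0.016562i   from Y*(Ω₁)=-0.040980-0.039439i, Y(Ω₂)=+0.321702+0.094553i
  term(m=-2) = -0.024848-0.020989i   from Y*(Ω₁)=-0.003086-0.241571i, Y(Ω₂)=+0.088185-0.101734i
  term(m=-1) = +0.244103+0.089298i   from Y*(Ω₁)=+0.445255-0.450980i, Y(Ω₂)=+0.170345+0.373090i
  term(m=+0) = +0.003767+0.000000i   from Y*(Ω₁)=+0.652814-0.000000i, Y(Ω₂)=+0.005770+0.000000i
  term(m=+1) = +0.244103-0.089298i   from Y*(Ω₁)=-0.445255-0.450980i, Y(Ω₂)=-0.170345+0.373090i
  term(m=+2) = -0.024848+0.020989i   from Y*(Ω₁)=-0.003086+0.241571i, Y(Ω₂)=+0.088185+0.101734i
  term(m=+3) = -0.009454+0.016562i   from Y*(Ω₁)=+0.040980-0.039439i, Y(Ω₂)=-0.321702+0.094553i
  term(m=+4) = +0.000759-0.004473i   from Y*(Ω₁)=-0.009402-0.000240i, Y(Ω₂)=-0.068481+0.477487i
  term(m=+5) = +0.000072+0.000387i   from Y*(Ω₁)=+0.000786+0.000838i, Y(Ω₂)=+0.288427+0.185181i
  term(m=+6) = -0.000008-0.000014i   from Y*(Ω₁)=+0.000004-0.000104i, Y(Ω₂)=+0.132856-0.085481i
  term(m=+7) = +0.000000+0.000000i   from Y*(Ω₁)=-0.000005+0.000005i, Y(Ω₂)=-0.007015-0.048581i
  term(m=+8) = -0.000000-0.000000i   from Y*(Ω₁)=+0.000000+0.000000i, Y(Ω₂)=-0.008966-0.002626i
Total Σ_m = +0.425011-0.000000i. Multiply by 0.739198: +0.314168-0.000000i. P_8(cos γ) = 0.314168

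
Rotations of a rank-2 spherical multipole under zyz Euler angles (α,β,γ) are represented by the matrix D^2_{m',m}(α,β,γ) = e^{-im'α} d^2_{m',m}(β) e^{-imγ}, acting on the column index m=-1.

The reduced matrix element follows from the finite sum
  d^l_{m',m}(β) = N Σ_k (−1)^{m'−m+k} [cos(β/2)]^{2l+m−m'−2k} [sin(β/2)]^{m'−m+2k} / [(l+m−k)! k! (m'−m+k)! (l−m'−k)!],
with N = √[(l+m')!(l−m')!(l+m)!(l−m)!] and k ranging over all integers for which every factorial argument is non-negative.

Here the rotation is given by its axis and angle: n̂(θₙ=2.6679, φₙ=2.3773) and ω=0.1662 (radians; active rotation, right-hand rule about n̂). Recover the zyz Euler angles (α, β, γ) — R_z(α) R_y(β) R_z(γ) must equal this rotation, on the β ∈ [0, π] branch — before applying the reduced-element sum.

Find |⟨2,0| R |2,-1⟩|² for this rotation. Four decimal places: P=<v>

Axis–angle → zyz. n̂ = (sinθₙcosφₙ, sinθₙsinφₙ, cosθₙ) = (-0.329300, +0.315686, -0.889890), ω = 0.1662.
R = I cosω + sinω [n̂]ₓ + (1−cosω) n̂n̂ᵀ gives
  R = [+0.987715, +0.145787, +0.056264; -0.148652, +0.987594, +0.050607; -0.048188, -0.058349, +0.997133]
β = atan2(√(R₁₃²+R₂₃²), R₃₃) = 0.075747; α = atan2(R₂₃, R₁₃) mod 2π = 0.732518; γ = atan2(R₃₂, −R₃₁) mod 2π = 5.402696
Split into d^2_{0,-1}(β=0.0757) × two z-phases.
c=cos(0.075747/2)=0.999283, s=sin(0.075747/2)=0.037865; N=√[2·2·1·6]=4.898979
k: max(0,(-1)−(0))=0 … min(2+(-1),2−(0))=1
  k=0: (−1)^1·4.8990/(2)·0.9993^3·0.0379^1 = -0.092549
  k=1: (−1)^2·4.8990/(2)·0.9993^1·0.0379^3 = +0.000133
d^2_{0,-1}(0.0757) = -0.092549 +0.000133 = -0.092417
|D^2_{0,-1}|² = |d^2_{0,-1}(β)|² = (-0.092417)² = 0.008541 (the z-rotation phases have unit modulus)

P=0.0085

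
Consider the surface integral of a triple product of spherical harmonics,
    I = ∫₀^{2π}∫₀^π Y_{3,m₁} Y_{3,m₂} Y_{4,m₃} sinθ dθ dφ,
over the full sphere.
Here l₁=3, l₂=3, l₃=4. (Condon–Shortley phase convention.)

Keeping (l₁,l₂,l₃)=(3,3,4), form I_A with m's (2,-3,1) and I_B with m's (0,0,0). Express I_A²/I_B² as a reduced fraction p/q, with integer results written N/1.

Same 3,3,4: normalisation and zero-m 3j drop out of the ratio.
A: Δ: 2! 4! 4! / 11! → 1/34650; sum: t=0:+1/288 = 1/288; 3j²(3 3 4; 2 -3 1) = Δ·Π!·Σ² = 5/231  (sign -1)
B: Δ: 2! 4! 4! / 11! → 1/34650; sum: t=0:+1/72 t=1:−1/16 t=2:+1/72 = -5/144; 3j²(3 3 4; 0 0 0) = Δ·Π!·Σ² = 2/77  (sign -1)
I_A²/I_B² = (5/231)/(2/77) = 5/6

5/6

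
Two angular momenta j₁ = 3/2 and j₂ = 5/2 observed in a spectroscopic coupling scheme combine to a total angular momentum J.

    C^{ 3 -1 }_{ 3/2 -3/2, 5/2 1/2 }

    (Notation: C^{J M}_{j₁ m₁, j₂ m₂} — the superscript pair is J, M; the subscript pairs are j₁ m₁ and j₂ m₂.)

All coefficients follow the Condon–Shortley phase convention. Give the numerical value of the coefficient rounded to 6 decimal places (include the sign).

triangle: 1!*2!*4!/8! = 48/40320
(j±m)!: 0!*3!*3!*2!*2!*4! = 3456
prefactor² = (2J+1)*Δ*N² = 144/5
  k=1: −1/(1!*0!*2!*2!*0!*2!) = -1/8
Σ = -1/8  ⇒  CG² = 144/5*(-1/8)² = 9/20
CG = −√(9/20) = -0.670820

-0.670820  (= −√(9/20))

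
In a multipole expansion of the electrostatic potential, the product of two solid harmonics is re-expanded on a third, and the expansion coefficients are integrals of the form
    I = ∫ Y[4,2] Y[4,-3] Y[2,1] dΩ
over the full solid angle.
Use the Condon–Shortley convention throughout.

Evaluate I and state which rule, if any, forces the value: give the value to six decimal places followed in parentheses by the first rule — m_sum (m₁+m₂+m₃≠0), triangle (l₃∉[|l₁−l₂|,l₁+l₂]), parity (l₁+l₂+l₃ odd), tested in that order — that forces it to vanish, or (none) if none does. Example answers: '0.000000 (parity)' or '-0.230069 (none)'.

Rules hold: Σm=0, L=10 even, 0≤2≤8.
N = 9·9·5 = 405
Δ = 6!·2!·2!/11! = 1/13860
Racah Σ t=2..4: t=2:+1/192 t=3:−1/36 t=4:+1/192 = -5/288
⇒ 3j(4 4 2; 0 0 0)² = 20/693, sgn -1
Racah Σ t=0..1: t=0:+1/1440 t=1:−1/240 = -1/288
⇒ 3j(4 4 2; 2 -3 1)² = 5/132, sgn +1
4πI² = N·(3j₀)²·(3jₘ)² = 375/847
I = -1·√(0.442739/4π) = -0.18770204
No selection rule forces the value: the integral is nonzero (none).

-0.187702 (none)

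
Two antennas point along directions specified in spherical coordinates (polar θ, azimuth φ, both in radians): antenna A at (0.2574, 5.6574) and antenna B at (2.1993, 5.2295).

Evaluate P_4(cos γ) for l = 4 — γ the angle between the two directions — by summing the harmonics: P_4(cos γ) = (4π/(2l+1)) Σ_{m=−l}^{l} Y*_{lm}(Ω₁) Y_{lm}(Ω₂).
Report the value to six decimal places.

Expand P_4 via completeness: Σ_{m} conj(Y_{4,m}) at Ω₁ times Y_{4,m} at Ω₂ —
  m=-4: (-0.00149 - 0.00111j) × (-0.09045 - 0.16649j) = -0.00005 + 0.00035j  (running Σ = -0.00005 + 0.00035j)
  m=-3: (-0.00603 - 0.01904j) × (0.38944 + 0.00758j) = -0.00220 - 0.00746j  (running Σ = -0.00225 - 0.00711j)
  m=-2: (0.03773 - 0.11416j) × (-0.15885 + 0.26708j) = 0.02450 + 0.02821j  (running Σ = 0.02224 + 0.02110j)
  m=-1: (0.33476 - 0.24192j) × (0.06455 + 0.11350j) = 0.04907 + 0.02238j  (running Σ = 0.07131 + 0.04348j)
  m=0: (0.58762 + 0.00000j) × (-0.33725 + 0.00000j) = -0.19817 + 0.00000j  (running Σ = -0.12686 + 0.04348j)
  m=1: (-0.33476 - 0.24192j) × (-0.06455 + 0.11350j) = 0.04907 - 0.02238j  (running Σ = -0.07779 + 0.02110j)
  m=2: (0.03773 + 0.11416j) × (-0.15885 - 0.26708j) = 0.02450 - 0.02821j  (running Σ = -0.05330 - 0.00711j)
  m=3: (0.00603 - 0.01904j) × (-0.38944 + 0.00758j) = -0.00220 + 0.00746j  (running Σ = -0.05550 + 0.00035j)
  m=4: (-0.00149 + 0.00111j) × (-0.09045 + 0.16649j) = -0.00005 - 0.00035j  (running Σ = -0.05555 + 0.00000j)
Total Σ_m = -0.05555 + 0.00000j. Multiply by 1.396263: -0.07756 + 0.00000j. P_4(cos γ) = -0.077562

-0.077562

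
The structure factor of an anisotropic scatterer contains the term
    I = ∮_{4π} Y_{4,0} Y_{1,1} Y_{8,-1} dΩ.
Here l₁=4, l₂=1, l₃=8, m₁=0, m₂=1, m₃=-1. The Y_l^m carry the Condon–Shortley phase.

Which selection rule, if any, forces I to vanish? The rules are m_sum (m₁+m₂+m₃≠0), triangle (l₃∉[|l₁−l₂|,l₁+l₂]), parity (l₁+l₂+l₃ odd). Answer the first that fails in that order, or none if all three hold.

triangle

azimuthal sum: 0 + 1 − 1 = 0  ✓
l₃ must lie in [3,5]; have l₃=8  ✗
L = 4 + 1 + 8 = 13 (odd)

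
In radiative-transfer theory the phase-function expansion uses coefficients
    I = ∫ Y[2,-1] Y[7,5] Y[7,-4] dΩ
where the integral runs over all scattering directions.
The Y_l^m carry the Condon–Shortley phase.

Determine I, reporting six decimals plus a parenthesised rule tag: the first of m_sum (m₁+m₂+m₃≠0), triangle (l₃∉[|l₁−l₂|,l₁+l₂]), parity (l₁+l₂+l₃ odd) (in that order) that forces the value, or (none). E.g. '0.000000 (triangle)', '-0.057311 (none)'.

m-sum 0 ✓  L=16 even ✓  5≤7≤9 ✓
Π(2lᵢ+1) = 5×15×15 = 1125
triangle coeff Δ(2,7,7) = 1/185640
Σ_t [0,2]: t=0:+1/2419200 t=1:−1/518400 t=2:+1/2419200 = -1/907200
(3j)²=56/3315 [(2 7 7; 0 0 0)], sign=+1
Σ_t [1,2]: t=1:−1/79833600 t=2:+1/14515200 = 1/17740800
(3j)²=729/30940 [(2 7 7; -1 5 -4)], sign=-1
⇒ 4πI² = 21870/48841
I = (-1)√(21870/48841/(4π)) = -0.18876748
No selection rule forces the value: the integral is nonzero (none).

-0.188767 (none)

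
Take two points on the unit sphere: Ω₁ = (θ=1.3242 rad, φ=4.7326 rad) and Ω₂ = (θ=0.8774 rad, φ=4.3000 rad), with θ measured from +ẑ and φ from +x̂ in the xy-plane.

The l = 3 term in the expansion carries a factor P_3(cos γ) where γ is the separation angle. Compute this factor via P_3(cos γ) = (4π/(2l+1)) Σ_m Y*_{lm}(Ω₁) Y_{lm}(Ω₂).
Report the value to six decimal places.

Summing Y*_{l m}(θ₁,φ₁)·Y_{l m}(θ₂,φ₂) over m ∈ [−3, 3]; prefactor 4π/(2·3+1) = 1.795196:
  [-3]  conj(Y_{3,-3})(Ω₁) = -0.02306 + 0.37979j ; Y_{3,-3}(Ω₂) = 0.17933 - 0.06215j ; Δ = 0.01947 + 0.06954j
  [-2]  conj(Y_{3,-2})(Ω₁) = -0.23441 - 0.00948j ; Y_{3,-2}(Ω₂) = -0.26223 - 0.28374j ; Δ = 0.05878 + 0.06900j
  [-1]  conj(Y_{3,-1})(Ω₁) = -0.00445 + 0.21998j ; Y_{3,-1}(Ω₂) = -0.10386 + 0.23741j ; Δ = -0.05176 - 0.02390j
  [+0]  conj(Y_{3,0})(Ω₁) = -0.24614 + 0.00000j ; Y_{3,0}(Ω₂) = -0.22836 + 0.00000j ; Δ = 0.05621 + 0.00000j
  [+1]  conj(Y_{3,1})(Ω₁) = 0.00445 + 0.21998j ; Y_{3,1}(Ω₂) = 0.10386 + 0.23741j ; Δ = -0.05176 + 0.02390j
  [+2]  conj(Y_{3,2})(Ω₁) = -0.23441 + 0.00948j ; Y_{3,2}(Ω₂) = -0.26223 + 0.28374j ; Δ = 0.05878 - 0.06900j
  [+3]  conj(Y_{3,3})(Ω₁) = 0.02306 + 0.37979j ; Y_{3,3}(Ω₂) = -0.17933 - 0.06215j ; Δ = 0.01947 - 0.06954j
Accumulated sum 0.10918 - 0.00000j; after 4π/(2l+1) scaling, 0.19600 - 0.00000j ⇒ P_3 = 0.196002

0.196002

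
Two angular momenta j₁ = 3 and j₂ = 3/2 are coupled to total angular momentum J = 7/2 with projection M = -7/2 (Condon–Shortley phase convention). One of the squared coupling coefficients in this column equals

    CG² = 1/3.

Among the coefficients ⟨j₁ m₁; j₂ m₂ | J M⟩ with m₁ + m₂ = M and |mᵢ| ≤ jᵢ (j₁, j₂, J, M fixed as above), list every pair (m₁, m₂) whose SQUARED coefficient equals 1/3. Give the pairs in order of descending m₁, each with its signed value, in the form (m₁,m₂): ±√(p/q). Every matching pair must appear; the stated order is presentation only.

(-2,-3/2): +√(1/3)

Admissible pairs with m₁+m₂ = M = -7/2: (-3,-1/2), (-2,-3/2)
  (m₁,m₂)=(-2,-3/2): CG² = 1/3, CG = +√(1/3)   ← matches the target
  (m₁,m₂)=(-3,-1/2): CG² = 2/3, CG = −√(2/3)
Pairs with CG² = 1/3: (-2,-3/2): +√(1/3)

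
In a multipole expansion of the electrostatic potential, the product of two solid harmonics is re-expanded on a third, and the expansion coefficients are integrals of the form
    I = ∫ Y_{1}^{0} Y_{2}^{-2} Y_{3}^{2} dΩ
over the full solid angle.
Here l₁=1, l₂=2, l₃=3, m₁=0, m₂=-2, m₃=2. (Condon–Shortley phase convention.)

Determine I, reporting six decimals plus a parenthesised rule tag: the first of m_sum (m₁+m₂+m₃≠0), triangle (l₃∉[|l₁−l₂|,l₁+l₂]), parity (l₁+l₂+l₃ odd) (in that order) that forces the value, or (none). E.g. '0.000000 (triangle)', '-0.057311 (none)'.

0.184674 (none)

m-sum 0 ✓  L=6 even ✓  1≤3≤3 ✓
Π(2lᵢ+1) = 3×5×7 = 105
triangle coeff Δ(1,2,3) = 1/105
Σ_t [0,0]: t=0:+1/4 = 1/4
(3j)²=3/35 [(1 2 3; 0 0 0)], sign=-1
Σ_t [0,0]: t=0:+1/24 = 1/24
(3j)²=1/21 [(1 2 3; 0 -2 2)], sign=-1
⇒ 4πI² = 3/7
I = (+1)√(3/7/(4π)) = 0.18467439
No selection rule forces the value: the integral is nonzero (none).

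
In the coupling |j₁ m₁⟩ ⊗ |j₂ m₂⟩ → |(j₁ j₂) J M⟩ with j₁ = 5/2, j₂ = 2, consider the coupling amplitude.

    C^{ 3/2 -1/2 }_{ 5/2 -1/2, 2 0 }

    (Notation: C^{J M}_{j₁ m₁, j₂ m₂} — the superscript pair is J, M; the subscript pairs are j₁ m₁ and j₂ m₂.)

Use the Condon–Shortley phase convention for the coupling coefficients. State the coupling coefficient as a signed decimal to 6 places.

√[4·3!2!1!/7! · 2!3!2!2!1!2!] = √(32/35)
  +(−1)^1/∏(1,2,2,1,0,0)! = -1/4  (running -1/4)
  +(−1)^2/∏(2,1,1,0,1,1)! = 1/2  (running 1/4)
⟨..|..⟩ = √(32/35)·(1/4) = +0.239046

+√(2/35) = +0.239046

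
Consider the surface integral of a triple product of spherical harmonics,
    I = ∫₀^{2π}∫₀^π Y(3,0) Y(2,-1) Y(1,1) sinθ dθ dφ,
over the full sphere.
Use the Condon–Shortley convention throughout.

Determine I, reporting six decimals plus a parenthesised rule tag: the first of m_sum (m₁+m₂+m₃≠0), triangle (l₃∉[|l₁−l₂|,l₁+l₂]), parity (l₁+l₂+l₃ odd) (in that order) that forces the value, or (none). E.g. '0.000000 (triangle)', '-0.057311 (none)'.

m-sum 0 ✓  L=6 even ✓  1≤1≤5 ✓
Π(2lᵢ+1) = 7×5×3 = 105
triangle coeff Δ(3,2,1) = 1/105
Σ_t [2,2]: t=2:+1/4 = 1/4
(3j)²=3/35 [(3 2 1; 0 0 0)], sign=-1
Σ_t [1,1]: t=1:−1/12 = -1/12
(3j)²=1/35 [(3 2 1; 0 -1 1)], sign=-1
⇒ 4πI² = 9/35
I = (+1)√(9/35/(4π)) = 0.14304817
No selection rule forces the value: the integral is nonzero (none).

0.143048 (none)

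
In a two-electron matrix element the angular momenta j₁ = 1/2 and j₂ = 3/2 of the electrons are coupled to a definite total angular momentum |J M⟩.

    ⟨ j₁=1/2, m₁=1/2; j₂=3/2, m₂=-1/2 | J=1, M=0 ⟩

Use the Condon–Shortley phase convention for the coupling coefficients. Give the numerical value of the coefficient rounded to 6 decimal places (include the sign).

triangle: 1!*0!*2!/4! = 2/24
(j±m)!: 1!*0!*1!*2!*1!*1! = 2
prefactor² = (2J+1)*Δ*N² = 1/2
  k=0: +1/(0!*1!*0!*1!*0!*1!) = 1
Σ = 1  ⇒  CG² = 1/2*1² = 1/2
CG = +√(1/2) = +0.707107

+√(1/2) = +0.707107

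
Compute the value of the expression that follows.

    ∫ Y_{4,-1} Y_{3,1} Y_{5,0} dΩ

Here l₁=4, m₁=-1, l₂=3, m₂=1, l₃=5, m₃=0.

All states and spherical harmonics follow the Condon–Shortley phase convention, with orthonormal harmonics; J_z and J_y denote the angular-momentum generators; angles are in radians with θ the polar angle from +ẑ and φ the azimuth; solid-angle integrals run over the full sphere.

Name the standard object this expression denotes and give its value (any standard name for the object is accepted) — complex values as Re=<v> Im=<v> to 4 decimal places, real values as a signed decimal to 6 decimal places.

This is a Gaunt coefficient — the integral of a triple product of spherical harmonics over the sphere.
Checks pass: Σm=0; 12 even; l₃=5∈[1,7].
(2·4+1)(2·3+1)(2·5+1) = 693
Δ: 2! 6! 4! / 13! → 1/180180
sum: t=0:+1/576 t=1:−1/144 t=2:+1/576 = -1/288
3j²(4 3 5; 0 0 0) = Δ·Π!·Σ² = 20/1001  (sign +1)
sum: t=0:+1/5760 t=1:−1/288 t=2:+1/288 = 1/5760
3j²(4 3 5; -1 1 0) = Δ·Π!·Σ² = 1/12012  (sign -1)
combine: 4πI² = 693·20/1001·1/12012 = 15/13013
take √, sign -1: I = -0.00957750

Gaunt coefficient, -0.009577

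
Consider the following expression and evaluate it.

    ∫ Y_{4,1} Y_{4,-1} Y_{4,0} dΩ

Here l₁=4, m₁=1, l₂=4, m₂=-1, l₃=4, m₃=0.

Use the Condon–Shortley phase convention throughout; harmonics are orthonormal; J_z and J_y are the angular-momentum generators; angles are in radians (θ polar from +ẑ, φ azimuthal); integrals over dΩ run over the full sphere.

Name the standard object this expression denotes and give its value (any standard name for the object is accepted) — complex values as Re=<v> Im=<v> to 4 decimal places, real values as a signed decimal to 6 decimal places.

Gaunt coefficient, -0.068481

This is a Gaunt coefficient — the integral of a triple product of spherical harmonics over the sphere.
Rules hold: Σm=0, L=12 even, 0≤4≤8.
N = 9·9·9 = 729
Δ = 4!·4!·4!/13! = 1/450450
Racah Σ t=0..4: t=0:+1/13824 t=1:−1/216 t=2:+1/64 t=3:−1/216 t=4:+1/13824 = 5/768
⇒ 3j(4 4 4; 0 0 0)² = 18/1001, sgn +1
Racah Σ t=0..3: t=0:+1/864 t=1:−1/96 t=2:+1/144 t=3:−1/3456 = -1/384
⇒ 3j(4 4 4; 1 -1 0)² = 9/2002, sgn -1
4πI² = N·(3j₀)²·(3jₘ)² = 59049/1002001
I = -1·√(0.0589311/4π) = -0.06848055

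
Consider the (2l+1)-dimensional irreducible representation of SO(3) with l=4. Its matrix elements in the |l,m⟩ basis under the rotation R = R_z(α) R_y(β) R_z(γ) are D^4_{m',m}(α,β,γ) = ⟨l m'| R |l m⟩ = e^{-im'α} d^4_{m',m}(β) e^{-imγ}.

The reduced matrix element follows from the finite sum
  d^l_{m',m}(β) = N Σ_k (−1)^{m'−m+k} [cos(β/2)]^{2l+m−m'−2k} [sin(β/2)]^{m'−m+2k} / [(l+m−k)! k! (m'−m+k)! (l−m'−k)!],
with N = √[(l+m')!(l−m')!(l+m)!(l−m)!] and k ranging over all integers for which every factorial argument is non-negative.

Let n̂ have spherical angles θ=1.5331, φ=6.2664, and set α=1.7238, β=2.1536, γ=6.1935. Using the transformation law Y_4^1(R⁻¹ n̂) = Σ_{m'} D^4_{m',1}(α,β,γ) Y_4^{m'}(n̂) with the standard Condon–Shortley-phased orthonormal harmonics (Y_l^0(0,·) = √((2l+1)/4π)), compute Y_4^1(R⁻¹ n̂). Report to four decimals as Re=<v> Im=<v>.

Need the full column D^4_{m',1} for m'=−4..4 at α=1.7238, β=2.1536, γ=6.1935.
cos(β/2)=0.474148, sin(β/2)=0.880445
d^4_{-4,1}: single k=5 term ⇒ +0.422034;  D = +0.322327+0.272430i
d^4_{-3,1}: k∈[4..5] ⇒ +0.401776 -0.831212 = -0.429436;  D = -0.223983+0.366397i
d^4_{-2,1}: k∈[3..5] ⇒ +0.231309 -1.196354 +0.825023 = -0.140022;  D = +0.129203+0.053971i
d^4_{-1,1}: k∈[2..5] ⇒ +0.088082 -0.911143 +1.570844 -0.361092 = +0.386691;  D = -0.092927+0.375359i
d^4_{0,1}: k∈[1..4] ⇒ +0.021214 -0.438878 +1.513282 -0.869651 = +0.225967;  D = +0.225059+0.020239i
d^4_{1,1}: k∈[0..3] ⇒ +0.002555 -0.132124 +0.911143 -1.047229 = -0.265655;  D = +0.016810+0.265123i
d^4_{2,1}: k∈[0..2] ⇒ -0.020125 +0.346963 -0.797570 = -0.470731;  D = +0.459760-0.101037i
d^4_{3,1}: k∈[0..1] ⇒ +0.069913 -0.401776 = -0.331863;  D = -0.119798-0.309486i
d^4_{4,1}: single k=0 term ⇒ -0.122397;  D = -0.106077+0.061064i
Y_4^{m'}(θ=1.5331,φ=6.2664) and Σ D·Y over m':
  (+0.3223+0.2724i)·(+0.4403+0.0296i)  (-0.2240+0.3664i)·(+0.0470+0.0024i)  (+0.1292+0.0540i)·(-0.3305-0.0111i)  (-0.0929+0.3754i)·(-0.0533-0.0009i)  (+0.2251+0.0202i)·(+0.3129+0.0000i)  (+0.0168+0.2651i)·(+0.0533-0.0009i)  (+0.4598-0.1010i)·(-0.3305+0.0111i)  (-0.1198-0.3095i)·(-0.0470+0.0024i)  (-0.1061+0.0611i)·(+0.4403-0.0296i)
Y_4^1(R⁻¹ n̂) = -0.032206+0.210230i

Re=-0.0322 Im=0.2102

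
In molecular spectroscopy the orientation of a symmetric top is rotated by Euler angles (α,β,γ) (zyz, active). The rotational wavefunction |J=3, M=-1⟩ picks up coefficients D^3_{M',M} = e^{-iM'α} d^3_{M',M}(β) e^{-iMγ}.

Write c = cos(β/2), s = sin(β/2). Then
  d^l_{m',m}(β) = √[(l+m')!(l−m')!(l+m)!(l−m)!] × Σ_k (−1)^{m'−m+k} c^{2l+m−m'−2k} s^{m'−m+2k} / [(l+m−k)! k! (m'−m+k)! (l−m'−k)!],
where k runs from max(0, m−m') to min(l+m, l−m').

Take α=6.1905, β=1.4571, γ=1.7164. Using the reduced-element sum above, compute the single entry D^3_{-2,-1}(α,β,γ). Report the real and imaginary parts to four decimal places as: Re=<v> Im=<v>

First d^3_{-2,-1}(β=1.4571), then the phase factors e^{-i(-2)α} and e^{-i(-1)γ}:
Half-angle: c=0.746141, s=0.665788. N=√(1·120·2·24)=75.894664
k∈{1,2} keeps every argument non-negative
  k=1: (−1)^0·75.8947/(24)·0.7461^5·0.6658^1 = +0.486900
  k=2: (−1)^1·75.8947/(12)·0.7461^3·0.6658^3 = -0.775355
d^3_{-2,-1}(1.4571) = +0.486900 -0.775355 = -0.288455
Phases: e^{-i·(-2)·6.1905}=+0.982868-0.184311i, e^{-i·(-1)·1.7164}=-0.145090+0.989418i ⇒ D=-0.011468-0.288227i

Re=-0.0115 Im=-0.2882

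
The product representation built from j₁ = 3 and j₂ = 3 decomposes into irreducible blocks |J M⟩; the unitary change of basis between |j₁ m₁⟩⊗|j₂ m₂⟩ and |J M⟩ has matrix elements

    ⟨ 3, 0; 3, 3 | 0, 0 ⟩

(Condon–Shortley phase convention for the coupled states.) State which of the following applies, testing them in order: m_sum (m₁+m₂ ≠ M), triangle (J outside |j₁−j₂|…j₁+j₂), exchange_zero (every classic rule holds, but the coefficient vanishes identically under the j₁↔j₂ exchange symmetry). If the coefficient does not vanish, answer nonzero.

m_sum

m-sum: m₁+m₂ = 0+3 = 3, M = 0  ✗ ⇒ coefficient is 0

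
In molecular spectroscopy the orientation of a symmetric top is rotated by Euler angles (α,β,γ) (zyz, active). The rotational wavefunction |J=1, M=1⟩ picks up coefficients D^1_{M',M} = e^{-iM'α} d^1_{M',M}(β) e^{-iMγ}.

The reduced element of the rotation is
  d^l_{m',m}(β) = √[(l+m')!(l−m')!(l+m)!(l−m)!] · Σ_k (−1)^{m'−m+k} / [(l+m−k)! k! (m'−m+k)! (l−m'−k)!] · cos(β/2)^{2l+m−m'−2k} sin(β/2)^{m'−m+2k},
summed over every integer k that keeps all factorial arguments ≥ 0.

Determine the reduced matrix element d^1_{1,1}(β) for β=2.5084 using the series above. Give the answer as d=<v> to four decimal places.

d^1_{1,1}(β=2.5084) via the finite sum:
Half-angle: c=0.311334, s=0.950301. N=√(2·1·2·1)=2.000000
k∈{0} keeps every argument non-negative
  k=0: (−1)^0·2.0000/(2)·0.3113^2·0.9503^0 = +0.096929
d^1_{1,1}(2.5084) = +0.096929

d=0.0969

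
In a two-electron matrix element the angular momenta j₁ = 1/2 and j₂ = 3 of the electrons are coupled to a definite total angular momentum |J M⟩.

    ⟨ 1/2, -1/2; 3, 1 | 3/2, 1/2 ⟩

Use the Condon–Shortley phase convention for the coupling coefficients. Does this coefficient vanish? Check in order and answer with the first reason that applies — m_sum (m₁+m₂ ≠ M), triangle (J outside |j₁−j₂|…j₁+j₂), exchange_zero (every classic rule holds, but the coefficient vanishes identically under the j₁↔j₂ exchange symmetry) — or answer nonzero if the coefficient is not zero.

m-sum: m₁+m₂ = -1/2+1 = 1/2, M = 1/2  ✓
triangle: need |j₁−j₂| ≤ J ≤ j₁+j₂, i.e. J ∈ [5/2, 7/2]; J = 3/2 is outside ✗ ⇒ coefficient is 0

triangle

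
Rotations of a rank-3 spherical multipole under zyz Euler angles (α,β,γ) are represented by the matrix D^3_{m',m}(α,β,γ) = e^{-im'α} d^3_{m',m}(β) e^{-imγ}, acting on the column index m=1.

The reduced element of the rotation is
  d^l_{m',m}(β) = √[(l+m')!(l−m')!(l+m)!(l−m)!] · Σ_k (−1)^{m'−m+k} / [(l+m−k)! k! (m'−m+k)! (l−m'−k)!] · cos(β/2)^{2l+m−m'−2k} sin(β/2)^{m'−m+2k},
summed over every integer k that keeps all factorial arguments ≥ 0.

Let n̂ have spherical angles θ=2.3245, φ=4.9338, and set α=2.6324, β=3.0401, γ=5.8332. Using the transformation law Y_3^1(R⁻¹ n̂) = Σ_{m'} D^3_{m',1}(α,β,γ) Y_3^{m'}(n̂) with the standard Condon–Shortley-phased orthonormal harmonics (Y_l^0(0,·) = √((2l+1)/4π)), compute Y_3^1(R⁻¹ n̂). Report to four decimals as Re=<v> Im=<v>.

Need the full column D^3_{m',1} for m'=−3..3 at α=2.6324, β=3.0401, γ=5.8332.
cos(β/2)=0.050725, sin(β/2)=0.998713
d^3_{-3,1}: single k=4 term ⇒ +0.009914;  D = -0.004694+0.008732i
d^3_{-2,1}: k∈[3..4] ⇒ +0.000822 -0.159375 = -0.158553;  D = -0.133623+0.085347i
d^3_{-1,1}: k∈[2..4] ⇒ +0.000040 -0.020478 +0.992301 = +0.971862;  D = -0.970160+0.057508i
d^3_{0,1}: k∈[1..3] ⇒ +0.000001 -0.001351 +0.174587 = +0.173237;  D = +0.155992+0.075350i
d^3_{1,1}: k∈[0..2] ⇒ +0.000000 -0.000053 +0.015359 = +0.015306;  D = -0.008788-0.012531i
d^3_{2,1}: k∈[0..1] ⇒ -0.000001 +0.000822 = +0.000821;  D = +0.000084+0.000817i
d^3_{3,1}: single k=0 term ⇒ +0.000026;  D = +0.000010-0.000023i
Y_3^{m'}(θ=2.3245,φ=4.9338) and Σ D·Y over m':
  (-0.0047+0.0087i)·(-0.0997-0.1274i)  (-0.1336+0.0853i)·(+0.3360-0.1593i)  (-0.9702+0.0575i)·(+0.0694+0.3084i)  (+0.1560+0.0753i)·(+0.1681+0.0000i)  (-0.0088-0.0125i)·(-0.0694+0.3084i)  (+0.0001+0.0008i)·(+0.3360+0.1593i)  (+0.0000-0.0000i)·(+0.0997-0.1274i)
Y_3^1(R⁻¹ n̂) = -0.084213-0.234436i

Re=-0.0842 Im=-0.2344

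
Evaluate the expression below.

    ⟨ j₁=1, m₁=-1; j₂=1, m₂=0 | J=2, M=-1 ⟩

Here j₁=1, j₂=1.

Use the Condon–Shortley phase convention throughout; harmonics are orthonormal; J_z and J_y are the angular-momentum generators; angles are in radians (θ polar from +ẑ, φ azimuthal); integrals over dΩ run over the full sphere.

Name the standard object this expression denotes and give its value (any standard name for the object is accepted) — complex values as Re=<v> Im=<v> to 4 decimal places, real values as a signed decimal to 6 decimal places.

This is a Clebsch–Gordan (vector-coupling) coefficient.
triangle: 0!·2!·2!/5! = 4/120
(j±m)!: 0!·2!·1!·1!·1!·3! = 12
prefactor² = (2J+1)·Δ·N² = 2
  k=0: +1/(0!·0!·2!·1!·0!·1!) = 1/2
Σ = 1/2  ⇒  CG² = 2·(1/2)² = 1/2
CG = +√(1/2) = +0.707107

Clebsch–Gordan coefficient, +√(1/2) ≈ +0.707107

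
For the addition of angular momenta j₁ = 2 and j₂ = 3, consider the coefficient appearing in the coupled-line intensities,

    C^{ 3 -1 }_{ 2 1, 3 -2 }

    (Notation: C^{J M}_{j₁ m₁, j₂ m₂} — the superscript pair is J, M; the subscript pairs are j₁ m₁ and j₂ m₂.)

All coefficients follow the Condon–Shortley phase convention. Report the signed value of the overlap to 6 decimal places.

triangle: 2!×2!×4!/9! = 96/362880
(j±m)!: 3!×1!×1!×5!×2!×4! = 34560
prefactor² = (2J+1)×Δ×N² = 64
  k=0: +1/(0!×2!×1!×1!×1!×3!) = 1/12
  k=1: −1/(1!×1!×0!×0!×2!×4!) = -1/48
Σ = 1/16  ⇒  CG² = 64×(1/16)² = 1/4
CG = +√(1/4) = +0.500000

+√(1/4) = +0.500000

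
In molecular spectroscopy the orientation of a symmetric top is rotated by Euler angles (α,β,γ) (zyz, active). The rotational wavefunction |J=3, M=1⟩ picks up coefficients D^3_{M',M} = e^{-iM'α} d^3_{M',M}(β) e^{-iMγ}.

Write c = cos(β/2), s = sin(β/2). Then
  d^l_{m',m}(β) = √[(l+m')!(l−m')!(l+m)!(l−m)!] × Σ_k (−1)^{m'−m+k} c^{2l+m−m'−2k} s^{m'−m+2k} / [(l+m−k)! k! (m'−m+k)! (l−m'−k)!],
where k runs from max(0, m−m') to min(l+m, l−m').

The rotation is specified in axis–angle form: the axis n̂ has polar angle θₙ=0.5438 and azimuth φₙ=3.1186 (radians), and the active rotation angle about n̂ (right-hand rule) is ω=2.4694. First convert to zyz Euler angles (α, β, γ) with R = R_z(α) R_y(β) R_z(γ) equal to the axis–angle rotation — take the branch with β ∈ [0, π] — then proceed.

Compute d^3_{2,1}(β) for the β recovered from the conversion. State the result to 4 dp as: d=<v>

Axis–angle → zyz. n̂ = (sinθₙcosφₙ, sinθₙsinφₙ, cosθₙ) = (-0.517255, +0.011895, +0.855749), ω = 2.4694.
R = I cosω + sinω [n̂]ₓ + (1−cosω) n̂n̂ᵀ gives
  R = [-0.305557, -0.543845, -0.781580; +0.521910, -0.782206, +0.340240; -0.796395, -0.303952, +0.522847]
β = atan2(√(R₁₃²+R₂₃²), R₃₃) = 1.020609; α = atan2(R₂₃, R₁₃) mod 2π = 2.731011; γ = atan2(R₃₂, −R₃₁) mod 2π = 5.918588
d^3_{2,1}(β=1.0206) via the finite sum:
c=cos(1.020609/2)=0.872596, s=sin(1.020609/2)=0.488443; N=√[120·1·24·2]=75.894664
k: max(0,(1)−(2))=0 … min(3+(1),3−(2))=1
  k=0: (−1)^1·75.8947/(24)·0.8726^5·0.4884^1 = -0.781411
  k=1: (−1)^2·75.8947/(12)·0.8726^3·0.4884^3 = +0.489679
d^3_{2,1}(1.0206) = -0.781411 +0.489679 = -0.291732

d=-0.2917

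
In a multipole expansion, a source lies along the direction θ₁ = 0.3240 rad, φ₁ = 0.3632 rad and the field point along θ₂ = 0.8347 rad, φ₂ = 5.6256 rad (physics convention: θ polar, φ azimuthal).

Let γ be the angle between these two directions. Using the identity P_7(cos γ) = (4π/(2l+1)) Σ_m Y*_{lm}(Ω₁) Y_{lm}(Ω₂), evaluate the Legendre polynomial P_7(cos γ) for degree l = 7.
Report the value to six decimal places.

-0.074537

Expand P_7 via completeness: Σ_{m} conj(Y_{7,m}) at Ω₁ times Y_{7,m} at Ω₂ —
  [-7]  conj(Y_{7,-7})(Ω₁) = (-0.000137, 0.000093) ; Y_{7,-7}(Ω₂) = (-0.006696, -0.061027) ; Δ = (0.000007, 0.000008)
  [-6]  conj(Y_{7,-6})(Ω₁) = (-0.001055, 0.001515) ; Y_{7,-6}(Ω₂) = (-0.144406, -0.149856) ; Δ = (0.000379, -0.000061)
  [-5]  conj(Y_{7,-5})(Ω₁) = (-0.003112, 0.012435) ; Y_{7,-5}(Ω₂) = (-0.394395, -0.058129) ; Δ = (0.001950, -0.004724)
  [-4]  conj(Y_{7,-4})(Ω₁) = (0.007304, 0.061616) ; Y_{7,-4}(Ω₂) = (-0.370728, 0.207979) ; Δ = (-0.015523, -0.021324)
  [-3]  conj(Y_{7,-3})(Ω₁) = (0.097766, 0.187243) ; Y_{7,-3}(Ω₂) = (-0.040631, 0.095579) ; Δ = (-0.021869, 0.001736)
  [-2]  conj(Y_{7,-2})(Ω₁) = (0.355464, 0.315814) ; Y_{7,-2}(Ω₂) = (-0.080640, -0.308561) ; Δ = (0.068783, -0.135149)
  [-1]  conj(Y_{7,-1})(Ω₁) = (0.530420, 0.201592) ; Y_{7,-1}(Ω₂) = (-0.203575, -0.157209) ; Δ = (-0.076288, -0.124426)
  [+0]  conj(Y_{7,0})(Ω₁) = (-0.015351, -0.000000) ; Y_{7,0}(Ω₂) = (0.250899, 0.000000) ; Δ = (-0.003852, -0.000000)
  [+1]  conj(Y_{7,1})(Ω₁) = (-0.530420, 0.201592) ; Y_{7,1}(Ω₂) = (0.203575, -0.157209) ; Δ = (-0.076288, 0.124426)
  [+2]  conj(Y_{7,2})(Ω₁) = (0.355464, -0.315814) ; Y_{7,2}(Ω₂) = (-0.080640, 0.308561) ; Δ = (0.068783, 0.135149)
  [+3]  conj(Y_{7,3})(Ω₁) = (-0.097766, 0.187243) ; Y_{7,3}(Ω₂) = (0.040631, 0.095579) ; Δ = (-0.021869, -0.001736)
  [+4]  conj(Y_{7,4})(Ω₁) = (0.007304, -0.061616) ; Y_{7,4}(Ω₂) = (-0.370728, -0.207979) ; Δ = (-0.015523, 0.021324)
  [+5]  conj(Y_{7,5})(Ω₁) = (0.003112, 0.012435) ; Y_{7,5}(Ω₂) = (0.394395, -0.058129) ; Δ = (0.001950, 0.004724)
  [+6]  conj(Y_{7,6})(Ω₁) = (-0.001055, -0.001515) ; Y_{7,6}(Ω₂) = (-0.144406, 0.149856) ; Δ = (0.000379, 0.000061)
  [+7]  conj(Y_{7,7})(Ω₁) = (0.000137, 0.000093) ; Y_{7,7}(Ω₂) = (0.006696, -0.061027) ; Δ = (0.000007, -0.000008)
Σ over m = (-0.088972, -0.000000); ×(4π/15) → (-0.074537, -0.000000). Real part: -0.074537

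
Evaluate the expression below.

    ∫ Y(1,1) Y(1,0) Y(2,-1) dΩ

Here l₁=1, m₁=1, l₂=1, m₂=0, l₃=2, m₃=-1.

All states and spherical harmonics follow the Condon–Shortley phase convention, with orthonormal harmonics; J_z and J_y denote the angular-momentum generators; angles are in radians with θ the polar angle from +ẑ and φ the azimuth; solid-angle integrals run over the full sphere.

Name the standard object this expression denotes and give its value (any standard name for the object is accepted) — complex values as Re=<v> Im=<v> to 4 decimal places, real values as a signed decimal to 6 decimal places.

Gaunt coefficient, -0.218510

This is a Gaunt coefficient — the integral of a triple product of spherical harmonics over the sphere.
Checks pass: Σm=0; 4 even; l₃=2∈[0,2].
(2·1+1)(2·1+1)(2·2+1) = 45
Δ: 0! 2! 2! / 5! → 1/30
sum: t=0:+1/1 = 1/1
3j²(1 1 2; 0 0 0) = Δ·Π!·Σ² = 2/15  (sign +1)
sum: t=0:+1/2 = 1/2
3j²(1 1 2; 1 0 -1) = Δ·Π!·Σ² = 1/10  (sign -1)
combine: 4πI² = 45·2/15·1/10 = 3/5
take √, sign -1: I = -0.21850969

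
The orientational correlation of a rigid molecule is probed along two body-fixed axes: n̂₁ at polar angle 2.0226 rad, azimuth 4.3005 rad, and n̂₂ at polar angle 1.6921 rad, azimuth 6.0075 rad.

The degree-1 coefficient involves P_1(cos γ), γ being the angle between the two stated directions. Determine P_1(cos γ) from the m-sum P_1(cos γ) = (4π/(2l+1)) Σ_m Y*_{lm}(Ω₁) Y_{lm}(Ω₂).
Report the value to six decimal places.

Expand P_1 via completeness: Σ_{m} conj(Y_{1,m}) at Ω₁ times Y_{1,m} at Ω₂ —
  [-1]  conj(Y_{1,-1})(Ω₁) = -0.124437-0.284832i ; Y_{1,-1}(Ω₂) = +0.330005+0.093355i ; Δ = -0.014474-0.105613i
  [+0]  conj(Y_{1,0})(Ω₁) = -0.213318-0.000000i ; Y_{1,0}(Ω₂) = -0.059124+0.000000i ; Δ = +0.012612+0.000000i
  [+1]  conj(Y_{1,1})(Ω₁) = +0.124437-0.284832i ; Y_{1,1}(Ω₂) = -0.330005+0.093355i ; Δ = -0.014474+0.105613i
Accumulated sum -0.016337+0.000000i; after 4π/(2l+1) scaling, -0.068431+0.000000i ⇒ P_1 = -0.068431

-0.068431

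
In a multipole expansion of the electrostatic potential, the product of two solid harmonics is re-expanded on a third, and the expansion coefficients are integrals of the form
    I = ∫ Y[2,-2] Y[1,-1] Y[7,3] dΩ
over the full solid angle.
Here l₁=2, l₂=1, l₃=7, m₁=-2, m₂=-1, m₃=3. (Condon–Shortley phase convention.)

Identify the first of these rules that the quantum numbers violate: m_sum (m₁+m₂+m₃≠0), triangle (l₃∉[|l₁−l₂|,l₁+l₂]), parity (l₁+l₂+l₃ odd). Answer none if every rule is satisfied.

azimuthal sum: -2 − 1 + 3 = 0  ✓
l₃ must lie in [1,3]; have l₃=7  ✗
L = 2 + 1 + 7 = 10 (even)

triangle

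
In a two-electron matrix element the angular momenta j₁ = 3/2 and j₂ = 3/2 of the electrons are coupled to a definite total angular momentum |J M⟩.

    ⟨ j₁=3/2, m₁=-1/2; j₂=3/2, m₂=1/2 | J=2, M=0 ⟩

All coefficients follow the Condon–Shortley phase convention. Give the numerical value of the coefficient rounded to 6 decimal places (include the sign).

-0.500000  (= −√(1/4))

j₁+j₂−J=1  J+j₁−j₂=2  J−j₁+j₂=2  j₁+j₂+J+1=6
(j₁±m₁, j₂±m₂, J±M) = (1,2,2,1,2,2)
P² = 4/9
sum k=0..1:
  [0] +1/4 = 1/4
  [1] −1/1 = -1
S = -3/4
C² = P²·S² = 1/4 ; C = -0.500000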